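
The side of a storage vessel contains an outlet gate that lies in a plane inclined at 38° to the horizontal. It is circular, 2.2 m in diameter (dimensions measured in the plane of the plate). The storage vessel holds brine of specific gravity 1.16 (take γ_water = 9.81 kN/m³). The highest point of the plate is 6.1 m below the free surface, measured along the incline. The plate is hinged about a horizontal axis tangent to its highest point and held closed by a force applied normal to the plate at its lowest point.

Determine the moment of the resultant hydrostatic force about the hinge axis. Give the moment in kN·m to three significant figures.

γ = 1.16 × 9.81 = 11.3796 kN/m³.
Let θ = 38° be the plate's angle to the horizontal; measure y along the incline from where the plane meets the free surface. Vertical depth h = y·sinθ with sinθ = 0.615661.
The centroid is at the centre, 1.1 m below the top of the plate, so y_c = 6.1 + 1.1 = 7.2 m and h_c = 7.2 × 0.615661 = 4.43276 m.
A = π(1.1)² = 3.80133 m².
Resultant F = γ·h_c·A = 11.3796 × 4.43276 × 3.80133 = 191.751 kN.
I_c = πr⁴/4 = π × 1.1⁴/4 = 1.1499 m⁴.
Centre of pressure: y_p = y_c + I_c/(y_c·A) = 7.2 + 1.1499/(7.2 × 3.80133) = 7.2 + 0.0420138 = 7.24201 m along the plane.
The resultant acts 1.1 + 0.0420138 = 1.14201 m (along the plate) below the hinge at the top edge, so the moment about the hinge is M = F × 1.14201 = 191.751 × 1.14201 = 218.982 kN·m.

M ≈ 219 kN·m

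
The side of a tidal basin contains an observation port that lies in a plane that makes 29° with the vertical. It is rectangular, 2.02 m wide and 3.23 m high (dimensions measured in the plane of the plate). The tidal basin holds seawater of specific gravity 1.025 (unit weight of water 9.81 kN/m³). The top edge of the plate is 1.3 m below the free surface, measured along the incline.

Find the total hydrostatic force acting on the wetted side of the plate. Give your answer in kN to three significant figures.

F ≈ 167 kN

γ = 1.025 × 9.81 = 10.05525 kN/m³.
The plate makes 29° with the vertical, i.e. θ = 90° − 29° = 61° to the horizontal. Measuring y along the incline from the free-surface line, vertical depth h = y·sinθ with sinθ = 0.874620.
The centroid lies 3.23/2 = 1.615 m below the top edge, so y_c = 1.3 + 1.615 = 2.915 m and h_c = 2.915 × 0.874620 = 2.54952 m.
A = 2.02 × 3.23 = 6.5246 m².
Resultant F = γ·h_c·A = 10.05525 × 2.54952 × 6.5246 = 167.265 kN.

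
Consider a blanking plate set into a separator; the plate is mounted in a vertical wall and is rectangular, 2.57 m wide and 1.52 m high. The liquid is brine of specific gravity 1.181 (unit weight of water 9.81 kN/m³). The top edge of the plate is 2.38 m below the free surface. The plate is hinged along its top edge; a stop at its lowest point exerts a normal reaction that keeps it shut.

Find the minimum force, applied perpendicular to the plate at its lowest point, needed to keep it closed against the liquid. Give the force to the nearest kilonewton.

P ≈ 77 kN

γ = 1.181 × 9.81 = 11.58561 kN/m³.
The centroid lies 1.52/2 = 0.76 m below the top edge, so the centroid depth is h_c = 2.38 + 0.76 = 3.14 m.
A = 2.57 × 1.52 = 3.9064 m².
Resultant F = γ·h_c·A = 11.58561 × 3.14 × 3.9064 = 142.11 kN.
I_c = b·h³/12 = 2.57 × 1.52³/12 = 0.752112 m⁴.
Centre of pressure: y_p = y_c + I_c/(y_c·A) = 3.14 + 0.752112/(3.14 × 3.9064) = 3.14 + 0.0613163 = 3.20132 m along the plane.
The resultant acts 0.76 + 0.0613163 = 0.821316 m (along the plate) below the hinge at the top edge, so the moment about the hinge is M = F × 0.821316 = 142.11 × 0.821316 = 116.717 kN·m.
A normal force at the bottom, 1.52 m from the hinge, must supply this moment: P = 116.717/1.52 = 76.7875 kN.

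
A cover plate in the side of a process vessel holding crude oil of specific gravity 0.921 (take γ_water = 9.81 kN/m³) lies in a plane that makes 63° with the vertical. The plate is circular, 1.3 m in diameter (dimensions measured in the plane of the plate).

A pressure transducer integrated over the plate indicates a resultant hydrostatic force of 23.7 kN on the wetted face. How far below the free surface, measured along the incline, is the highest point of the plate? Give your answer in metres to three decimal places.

y_top ≈ 3.703 m

γ = 0.921 × 9.81 = 9.03501 kN/m³.
A = π(0.65)² = 1.32732 m².
From F = γ·h_c·A, the centroid depth is h_c = 23.7/(9.03501 × 1.32732) = 1.97626 m.
The plate makes 63° with the vertical, i.e. θ = 90° − 63° = 27° to the horizontal. Measuring y along the incline from the free-surface line, vertical depth h = y·sinθ with sinθ = 0.453990.
Along the incline, y_c = h_c/sinθ = 1.97626/0.453990 = 4.35309 m.
The centroid is at the centre, 0.65 m below the top of the plate, so the highest point sits at y_top = 4.35309 − 0.65 = 3.70309 m along the incline.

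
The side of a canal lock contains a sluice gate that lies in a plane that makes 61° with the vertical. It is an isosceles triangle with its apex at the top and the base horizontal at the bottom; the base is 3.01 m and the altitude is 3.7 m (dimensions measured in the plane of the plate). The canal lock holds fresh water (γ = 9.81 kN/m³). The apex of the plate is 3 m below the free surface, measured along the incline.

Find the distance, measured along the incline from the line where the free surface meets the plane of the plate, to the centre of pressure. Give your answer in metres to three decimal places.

y_p = 5.606 m

γ = 9.81 kN/m³.
The plate makes 61° with the vertical, i.e. θ = 90° − 61° = 29° to the horizontal. Measuring y along the incline from the free-surface line, vertical depth h = y·sinθ with sinθ = 0.484810.
With the apex up, the centroid sits 2h/3 = 2 × 3.7/3 = 2.46667 m below the apex, so y_c = 3 + 2.46667 = 5.46667 m and h_c = 5.46667 × 0.484810 = 2.6503 m.
A = ½ × 3.01 × 3.7 = 5.5685 m².
Resultant F = γ·h_c·A = 9.81 × 2.6503 × 5.5685 = 144.778 kN.
I_c = b·h³/36 = 3.01 × 3.7³/36 = 4.23515 m⁴.
Centre of pressure: y_p = y_c + I_c/(y_c·A) = 5.46667 + 4.23515/(5.46667 × 5.5685) = 5.46667 + 0.139126 = 5.6058 m along the plane.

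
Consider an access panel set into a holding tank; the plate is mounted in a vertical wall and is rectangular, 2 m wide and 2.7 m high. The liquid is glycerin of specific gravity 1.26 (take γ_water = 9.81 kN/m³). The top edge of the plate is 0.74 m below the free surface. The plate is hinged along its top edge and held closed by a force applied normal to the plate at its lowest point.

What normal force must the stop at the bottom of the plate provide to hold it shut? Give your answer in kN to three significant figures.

P ≈ 84.8 kN

γ = 1.26 × 9.81 = 12.3606 kN/m³.
The centroid lies 2.7/2 = 1.35 m below the top edge, so the centroid depth is h_c = 0.74 + 1.35 = 2.09 m.
A = 2 × 2.7 = 5.4 m².
Resultant F = γ·h_c·A = 12.3606 × 2.09 × 5.4 = 139.502 kN.
I_c = b·h³/12 = 2 × 2.7³/12 = 3.2805 m⁴.
Centre of pressure: y_p = y_c + I_c/(y_c·A) = 2.09 + 3.2805/(2.09 × 5.4) = 2.09 + 0.29067 = 2.38067 m along the plane.
The resultant acts 1.35 + 0.29067 = 1.64067 m (along the plate) below the hinge at the top edge, so the moment about the hinge is M = F × 1.64067 = 139.502 × 1.64067 = 228.877 kN·m.
A normal force at the bottom, 2.7 m from the hinge, must supply this moment: P = 228.877/2.7 = 84.7693 kN.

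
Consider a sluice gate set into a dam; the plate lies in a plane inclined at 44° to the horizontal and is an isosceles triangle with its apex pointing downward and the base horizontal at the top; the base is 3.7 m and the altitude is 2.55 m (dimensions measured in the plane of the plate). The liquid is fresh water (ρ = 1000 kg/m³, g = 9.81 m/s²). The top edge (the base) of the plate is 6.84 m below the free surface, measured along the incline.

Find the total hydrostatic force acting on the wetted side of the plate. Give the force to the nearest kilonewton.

F ≈ 247 kN

γ = ρg = 1000 × 9.81 = 9810 N/m³ = 9.81 kN/m³.
Let θ = 44° be the plate's angle to the horizontal; measure y along the incline from where the plane meets the free surface. Vertical depth h = y·sinθ with sinθ = 0.694658.
With the apex down, the centroid sits h/3 = 2.55/3 = 0.85 m below the base (the top edge), so y_c = 6.84 + 0.85 = 7.69 m and h_c = 7.69 × 0.694658 = 5.34192 m.
A = ½ × 3.7 × 2.55 = 4.7175 m².
Resultant F = γ·h_c·A = 9.81 × 5.34192 × 4.7175 = 247.217 kN.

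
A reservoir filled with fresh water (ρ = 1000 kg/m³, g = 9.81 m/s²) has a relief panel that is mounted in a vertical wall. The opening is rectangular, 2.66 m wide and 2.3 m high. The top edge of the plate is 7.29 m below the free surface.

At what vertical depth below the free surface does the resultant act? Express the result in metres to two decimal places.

γ = ρg = 1000 × 9.81 = 9810 N/m³ = 9.81 kN/m³.
The centroid lies 2.3/2 = 1.15 m below the top edge, so the centroid depth is h_c = 7.29 + 1.15 = 8.44 m.
A = 2.66 × 2.3 = 6.118 m².
Resultant F = γ·h_c·A = 9.81 × 8.44 × 6.118 = 506.548 kN.
I_c = b·h³/12 = 2.66 × 2.3³/12 = 2.69702 m⁴.
Centre of pressure: y_p = y_c + I_c/(y_c·A) = 8.44 + 2.69702/(8.44 × 6.118) = 8.44 + 0.0522315 = 8.49223 m along the plane.

h_p = 8.49 m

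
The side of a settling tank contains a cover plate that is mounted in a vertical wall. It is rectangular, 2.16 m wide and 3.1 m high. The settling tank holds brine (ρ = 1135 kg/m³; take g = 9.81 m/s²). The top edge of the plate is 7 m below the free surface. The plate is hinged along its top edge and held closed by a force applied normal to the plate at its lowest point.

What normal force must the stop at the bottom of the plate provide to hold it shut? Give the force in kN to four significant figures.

γ = ρg = 1135 × 9.81 / 1000 = 11.13435 kN/m³.
The centroid lies 3.1/2 = 1.55 m below the top edge, so the centroid depth is h_c = 7 + 1.55 = 8.55 m.
A = 2.16 × 3.1 = 6.696 m².
Resultant F = γ·h_c·A = 11.13435 × 8.55 × 6.696 = 637.45 kN.
I_c = b·h³/12 = 2.16 × 3.1³/12 = 5.36238 m⁴.
Centre of pressure: y_p = y_c + I_c/(y_c·A) = 8.55 + 5.36238/(8.55 × 6.696) = 8.55 + 0.0936647 = 8.64366 m along the plane.
The resultant acts 1.55 + 0.0936647 = 1.64366 m (along the plate) below the hinge at the top edge, so the moment about the hinge is M = F × 1.64366 = 637.45 × 1.64366 = 1047.75 kN·m.
A normal force at the bottom, 3.1 m from the hinge, must supply this moment: P = 1047.75/3.1 = 337.984 kN.

P ≈ 338.0 kN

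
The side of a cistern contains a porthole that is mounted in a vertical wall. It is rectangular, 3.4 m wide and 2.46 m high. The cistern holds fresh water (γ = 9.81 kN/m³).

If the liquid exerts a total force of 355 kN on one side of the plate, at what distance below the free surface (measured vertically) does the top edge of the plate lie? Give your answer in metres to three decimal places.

γ = 9.81 kN/m³.
A = 3.4 × 2.46 = 8.364 m².
From F = γ·h_c·A, the centroid depth is h_c = 355/(9.81 × 8.364) = 4.32659 m.
The centroid lies 2.46/2 = 1.23 m below the top edge, so the top edge sits at h_top = 4.32659 − 1.23 = 3.09659 m below the surface.

d_top ≈ 3.097 m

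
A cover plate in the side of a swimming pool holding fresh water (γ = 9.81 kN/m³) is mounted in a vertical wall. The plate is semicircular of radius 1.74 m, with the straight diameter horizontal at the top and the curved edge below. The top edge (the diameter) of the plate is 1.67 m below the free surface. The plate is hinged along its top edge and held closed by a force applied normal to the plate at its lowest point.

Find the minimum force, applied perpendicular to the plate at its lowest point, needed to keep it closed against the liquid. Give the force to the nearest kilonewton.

γ = 9.81 kN/m³.
The centroid of a semicircle lies 4r/(3π) = 0.738479 m from the diameter, here below the top edge, so the centroid depth is h_c = 1.67 + 0.738479 = 2.40848 m.
A = πr²/2 = π × 1.74²/2 = 4.75574 m².
Resultant F = γ·h_c·A = 9.81 × 2.40848 × 4.75574 = 112.365 kN.
I_c = (π/8 − 8/(9π))·r⁴ = 0.109757 × 1.74⁴ = 1.00607 m⁴.
Centre of pressure: y_p = y_c + I_c/(y_c·A) = 2.40848 + 1.00607/(2.40848 × 4.75574) = 2.40848 + 0.0878349 = 2.49631 m along the plane.
The resultant acts 0.738479 + 0.0878349 = 0.826314 m (along the plate) below the hinge at the top edge, so the moment about the hinge is M = F × 0.826314 = 112.365 × 0.826314 = 92.8488 kN·m.
A normal force at the bottom, 1.74 m from the hinge, must supply this moment: P = 92.8488/1.74 = 53.3614 kN.

P ≈ 53 kN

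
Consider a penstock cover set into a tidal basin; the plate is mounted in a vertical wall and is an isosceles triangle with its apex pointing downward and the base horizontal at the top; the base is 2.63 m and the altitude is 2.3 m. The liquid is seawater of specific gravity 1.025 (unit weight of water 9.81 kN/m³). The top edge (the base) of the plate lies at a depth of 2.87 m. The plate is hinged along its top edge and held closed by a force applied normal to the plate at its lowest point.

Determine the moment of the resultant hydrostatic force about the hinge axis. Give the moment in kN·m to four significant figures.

M ≈ 93.73 kN·m

γ = 1.025 × 9.81 = 10.05525 kN/m³.
With the apex down, the centroid sits h/3 = 2.3/3 = 0.766667 m below the base (the top edge), so the centroid depth is h_c = 2.87 + 0.766667 = 3.63667 m.
A = ½ × 2.63 × 2.3 = 3.0245 m².
Resultant F = γ·h_c·A = 10.05525 × 3.63667 × 3.0245 = 110.599 kN.
I_c = b·h³/36 = 2.63 × 2.3³/36 = 0.888867 m⁴.
Centre of pressure: y_p = y_c + I_c/(y_c·A) = 3.63667 + 0.888867/(3.63667 × 3.0245) = 3.63667 + 0.0808126 = 3.71748 m along the plane.
The resultant acts 0.766667 + 0.0808126 = 0.84748 m (along the plate) below the hinge at the top edge, so the moment about the hinge is M = F × 0.84748 = 110.599 × 0.84748 = 93.7304 kN·m.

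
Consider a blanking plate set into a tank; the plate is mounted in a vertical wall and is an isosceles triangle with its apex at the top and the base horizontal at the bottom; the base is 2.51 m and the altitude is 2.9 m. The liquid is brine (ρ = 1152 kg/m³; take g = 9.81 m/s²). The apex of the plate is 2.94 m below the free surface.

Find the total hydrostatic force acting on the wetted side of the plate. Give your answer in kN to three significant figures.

γ = ρg = 1152 × 9.81 / 1000 = 11.30112 kN/m³.
With the apex up, the centroid sits 2h/3 = 2 × 2.9/3 = 1.93333 m below the apex, so the centroid depth is h_c = 2.94 + 1.93333 = 4.87333 m.
A = ½ × 2.51 × 2.9 = 3.6395 m².
Resultant F = γ·h_c·A = 11.30112 × 4.87333 × 3.6395 = 200.442 kN.

F ≈ 200 kN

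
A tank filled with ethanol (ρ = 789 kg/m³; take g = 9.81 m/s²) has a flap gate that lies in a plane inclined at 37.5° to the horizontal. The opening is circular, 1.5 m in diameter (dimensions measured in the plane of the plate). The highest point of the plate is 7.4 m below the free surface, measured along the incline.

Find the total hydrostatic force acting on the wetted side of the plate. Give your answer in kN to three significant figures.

γ = ρg = 789 × 9.81 / 1000 = 7.74009 kN/m³.
Let θ = 37.5° be the plate's angle to the horizontal; measure y along the incline from where the plane meets the free surface. Vertical depth h = y·sinθ with sinθ = 0.608761.
The centroid is at the centre, 0.75 m below the top of the plate, so y_c = 7.4 + 0.75 = 8.15 m and h_c = 8.15 × 0.608761 = 4.9614 m.
A = π(0.75)² = 1.76715 m².
Resultant F = γ·h_c·A = 7.74009 × 4.9614 × 1.76715 = 67.8615 kN.

F ≈ 67.9 kN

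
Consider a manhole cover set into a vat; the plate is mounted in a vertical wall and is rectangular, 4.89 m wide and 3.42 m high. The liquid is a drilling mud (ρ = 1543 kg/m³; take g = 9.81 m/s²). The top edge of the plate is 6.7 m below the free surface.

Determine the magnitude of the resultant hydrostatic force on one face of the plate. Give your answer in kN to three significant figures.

F ≈ 2130 kN

γ = ρg = 1543 × 9.81 / 1000 = 15.13683 kN/m³.
The centroid lies 3.42/2 = 1.71 m below the top edge, so the centroid depth is h_c = 6.7 + 1.71 = 8.41 m.
A = 4.89 × 3.42 = 16.7238 m².
Resultant F = γ·h_c·A = 15.13683 × 8.41 × 16.7238 = 2128.95 kN.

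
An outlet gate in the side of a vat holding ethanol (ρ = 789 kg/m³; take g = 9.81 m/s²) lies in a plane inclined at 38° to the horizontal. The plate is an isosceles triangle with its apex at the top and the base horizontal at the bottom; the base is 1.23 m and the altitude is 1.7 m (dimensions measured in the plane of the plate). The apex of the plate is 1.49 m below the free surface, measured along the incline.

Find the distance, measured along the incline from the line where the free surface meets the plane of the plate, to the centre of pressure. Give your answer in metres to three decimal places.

γ = ρg = 789 × 9.81 / 1000 = 7.74009 kN/m³.
Let θ = 38° be the plate's angle to the horizontal; measure y along the incline from where the plane meets the free surface. Vertical depth h = y·sinθ with sinθ = 0.615661.
With the apex up, the centroid sits 2h/3 = 2 × 1.7/3 = 1.13333 m below the apex, so y_c = 1.49 + 1.13333 = 2.62333 m and h_c = 2.62333 × 0.615661 = 1.61508 m.
A = ½ × 1.23 × 1.7 = 1.0455 m².
Resultant F = γ·h_c·A = 7.74009 × 1.61508 × 1.0455 = 13.0697 kN.
I_c = b·h³/36 = 1.23 × 1.7³/36 = 0.167861 m⁴.
Centre of pressure: y_p = y_c + I_c/(y_c·A) = 2.62333 + 0.167861/(2.62333 × 1.0455) = 2.62333 + 0.061203 = 2.68453 m along the plane.

y_p = 2.685 m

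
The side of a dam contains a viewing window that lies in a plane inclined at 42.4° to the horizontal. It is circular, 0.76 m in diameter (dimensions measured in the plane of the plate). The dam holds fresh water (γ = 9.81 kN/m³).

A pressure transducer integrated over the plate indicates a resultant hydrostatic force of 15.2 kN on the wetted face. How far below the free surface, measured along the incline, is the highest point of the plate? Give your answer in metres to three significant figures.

γ = 9.81 kN/m³.
A = π(0.38)² = 0.453646 m².
From F = γ·h_c·A, the centroid depth is h_c = 15.2/(9.81 × 0.453646) = 3.41553 m.
Let θ = 42.4° be the plate's angle to the horizontal; measure y along the incline from where the plane meets the free surface. Vertical depth h = y·sinθ with sinθ = 0.674302.
Along the incline, y_c = h_c/sinθ = 3.41553/0.674302 = 5.06528 m.
The centroid is at the centre, 0.38 m below the top of the plate, so the highest point sits at y_top = 5.06528 − 0.38 = 4.68528 m along the incline.

y_top ≈ 4.69 m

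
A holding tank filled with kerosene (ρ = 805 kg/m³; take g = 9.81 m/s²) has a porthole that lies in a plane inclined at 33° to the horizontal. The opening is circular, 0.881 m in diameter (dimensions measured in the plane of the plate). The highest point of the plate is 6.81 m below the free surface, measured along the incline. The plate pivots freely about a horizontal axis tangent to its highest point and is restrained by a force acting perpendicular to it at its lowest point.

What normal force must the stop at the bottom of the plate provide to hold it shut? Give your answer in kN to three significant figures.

γ = ρg = 805 × 9.81 / 1000 = 7.89705 kN/m³.
Let θ = 33° be the plate's angle to the horizontal; measure y along the incline from where the plane meets the free surface. Vertical depth h = y·sinθ with sinθ = 0.544639.
The centroid is at the centre, 0.4405 m below the top of the plate, so y_c = 6.81 + 0.4405 = 7.2505 m and h_c = 7.2505 × 0.544639 = 3.94891 m.
A = π(0.4405)² = 0.609595 m².
Resultant F = γ·h_c·A = 7.89705 × 3.94891 × 0.609595 = 19.0101 kN.
I_c = πr⁴/4 = π × 0.4405⁴/4 = 0.0295715 m⁴.
Centre of pressure: y_p = y_c + I_c/(y_c·A) = 7.2505 + 0.0295715/(7.2505 × 0.609595) = 7.2505 + 0.00669058 = 7.25719 m along the plane.
The resultant acts 0.4405 + 0.00669058 = 0.447191 m (along the plate) below the hinge at the top edge, so the moment about the hinge is M = F × 0.447191 = 19.0101 × 0.447191 = 8.50115 kN·m.
A normal force at the bottom, 0.881 m from the hinge, must supply this moment: P = 8.50115/0.881 = 9.64943 kN.

P ≈ 9.65 kN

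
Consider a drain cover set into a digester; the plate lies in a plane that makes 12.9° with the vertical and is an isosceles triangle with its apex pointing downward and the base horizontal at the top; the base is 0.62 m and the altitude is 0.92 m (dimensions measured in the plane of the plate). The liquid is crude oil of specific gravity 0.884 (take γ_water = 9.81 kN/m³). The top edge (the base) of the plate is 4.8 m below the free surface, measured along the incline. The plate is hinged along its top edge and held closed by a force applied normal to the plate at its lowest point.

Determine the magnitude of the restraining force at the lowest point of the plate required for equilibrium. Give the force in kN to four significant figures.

γ = 0.884 × 9.81 = 8.67204 kN/m³.
The plate makes 12.9° with the vertical, i.e. θ = 90° − 12.9° = 77.1° to the horizontal. Measuring y along the incline from the free-surface line, vertical depth h = y·sinθ with sinθ = 0.974761.
With the apex down, the centroid sits h/3 = 0.92/3 = 0.306667 m below the base (the top edge), so y_c = 4.8 + 0.306667 = 5.10667 m and h_c = 5.10667 × 0.974761 = 4.97778 m.
A = ½ × 0.62 × 0.92 = 0.2852 m².
Resultant F = γ·h_c·A = 8.67204 × 4.97778 × 0.2852 = 12.3114 kN.
I_c = b·h³/36 = 0.62 × 0.92³/36 = 0.0134107 m⁴.
Centre of pressure: y_p = y_c + I_c/(y_c·A) = 5.10667 + 0.0134107/(5.10667 × 0.2852) = 5.10667 + 0.00920798 = 5.11588 m along the plane.
The resultant acts 0.306667 + 0.00920798 = 0.315875 m (along the plate) below the hinge at the top edge, so the moment about the hinge is M = F × 0.315875 = 12.3114 × 0.315875 = 3.88886 kN·m.
A normal force at the bottom, 0.92 m from the hinge, must supply this moment: P = 3.88886/0.92 = 4.22702 kN.

P ≈ 4.227 kN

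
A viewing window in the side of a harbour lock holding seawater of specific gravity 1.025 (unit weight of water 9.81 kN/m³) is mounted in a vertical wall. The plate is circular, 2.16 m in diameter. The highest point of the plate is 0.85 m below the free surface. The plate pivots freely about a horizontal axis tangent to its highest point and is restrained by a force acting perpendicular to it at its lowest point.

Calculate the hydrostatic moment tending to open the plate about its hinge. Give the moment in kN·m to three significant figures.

γ = 1.025 × 9.81 = 10.05525 kN/m³.
The centroid is at the centre, 1.08 m below the top of the plate, so the centroid depth is h_c = 0.85 + 1.08 = 1.93 m.
A = π(1.08)² = 3.66435 m².
Resultant F = γ·h_c·A = 10.05525 × 1.93 × 3.66435 = 71.1127 kN.
I_c = πr⁴/4 = π × 1.08⁴/4 = 1.06853 m⁴.
Centre of pressure: y_p = y_c + I_c/(y_c·A) = 1.93 + 1.06853/(1.93 × 3.66435) = 1.93 + 0.151089 = 2.08109 m along the plane.
The resultant acts 1.08 + 0.151089 = 1.23109 m (along the plate) below the hinge at the top edge, so the moment about the hinge is M = F × 1.23109 = 71.1127 × 1.23109 = 87.5461 kN·m.

M ≈ 87.5 kN·m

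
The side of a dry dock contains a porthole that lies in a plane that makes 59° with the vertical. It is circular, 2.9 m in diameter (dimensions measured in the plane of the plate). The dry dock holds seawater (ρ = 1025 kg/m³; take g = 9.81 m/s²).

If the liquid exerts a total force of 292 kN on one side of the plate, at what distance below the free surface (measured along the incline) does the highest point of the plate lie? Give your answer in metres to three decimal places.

y_top ≈ 7.086 m

γ = ρg = 1025 × 9.81 / 1000 = 10.05525 kN/m³.
A = π(1.45)² = 6.6052 m².
From F = γ·h_c·A, the centroid depth is h_c = 292/(10.05525 × 6.6052) = 4.39647 m.
The plate makes 59° with the vertical, i.e. θ = 90° − 59° = 31° to the horizontal. Measuring y along the incline from the free-surface line, vertical depth h = y·sinθ with sinθ = 0.515038.
Along the incline, y_c = h_c/sinθ = 4.39647/0.515038 = 8.53621 m.
The centroid is at the centre, 1.45 m below the top of the plate, so the highest point sits at y_top = 8.53621 − 1.45 = 7.08621 m along the incline.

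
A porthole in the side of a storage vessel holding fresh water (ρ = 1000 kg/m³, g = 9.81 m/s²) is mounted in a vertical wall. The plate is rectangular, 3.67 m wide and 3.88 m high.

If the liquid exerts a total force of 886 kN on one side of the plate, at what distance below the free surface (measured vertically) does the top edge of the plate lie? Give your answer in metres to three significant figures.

γ = ρg = 1000 × 9.81 = 9810 N/m³ = 9.81 kN/m³.
A = 3.67 × 3.88 = 14.2396 m².
From F = γ·h_c·A, the centroid depth is h_c = 886/(9.81 × 14.2396) = 6.34259 m.
The centroid lies 3.88/2 = 1.94 m below the top edge, so the top edge sits at h_top = 6.34259 − 1.94 = 4.40259 m below the surface.

d_top ≈ 4.40 m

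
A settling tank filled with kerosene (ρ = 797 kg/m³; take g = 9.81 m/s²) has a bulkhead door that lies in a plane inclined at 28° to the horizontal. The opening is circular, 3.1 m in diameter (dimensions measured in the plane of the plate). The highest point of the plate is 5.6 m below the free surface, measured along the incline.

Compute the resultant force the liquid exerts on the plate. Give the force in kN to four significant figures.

F ≈ 198.1 kN

γ = ρg = 797 × 9.81 / 1000 = 7.81857 kN/m³.
Let θ = 28° be the plate's angle to the horizontal; measure y along the incline from where the plane meets the free surface. Vertical depth h = y·sinθ with sinθ = 0.469472.
The centroid is at the centre, 1.55 m below the top of the plate, so y_c = 5.6 + 1.55 = 7.15 m and h_c = 7.15 × 0.469472 = 3.35672 m.
A = π(1.55)² = 7.54768 m².
Resultant F = γ·h_c·A = 7.81857 × 3.35672 × 7.54768 = 198.087 kN.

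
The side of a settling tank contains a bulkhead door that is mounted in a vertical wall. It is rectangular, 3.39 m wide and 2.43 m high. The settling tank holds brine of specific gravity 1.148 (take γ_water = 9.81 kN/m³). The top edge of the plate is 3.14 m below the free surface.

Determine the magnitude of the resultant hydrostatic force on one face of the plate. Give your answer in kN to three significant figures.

γ = 1.148 × 9.81 = 11.26188 kN/m³.
The centroid lies 2.43/2 = 1.215 m below the top edge, so the centroid depth is h_c = 3.14 + 1.215 = 4.355 m.
A = 3.39 × 2.43 = 8.2377 m².
Resultant F = γ·h_c·A = 11.26188 × 4.355 × 8.2377 = 404.022 kN.

F ≈ 404 kN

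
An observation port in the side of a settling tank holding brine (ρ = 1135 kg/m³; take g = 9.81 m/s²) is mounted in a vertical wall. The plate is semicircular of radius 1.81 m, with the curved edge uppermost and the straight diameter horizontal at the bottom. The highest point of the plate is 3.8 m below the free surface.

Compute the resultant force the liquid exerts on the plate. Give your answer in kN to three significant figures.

F ≈ 277 kN

γ = ρg = 1135 × 9.81 / 1000 = 11.13435 kN/m³.
The centroid lies 4r/(3π) = 0.768188 m above the diameter, so r − 4r/(3π) = 1.81 − 0.768188 = 1.04181 m below the topmost point, so the centroid depth is h_c = 3.8 + 1.04181 = 4.84181 m.
A = πr²/2 = π × 1.81²/2 = 5.14609 m².
Resultant F = γ·h_c·A = 11.13435 × 4.84181 × 5.14609 = 277.428 kN.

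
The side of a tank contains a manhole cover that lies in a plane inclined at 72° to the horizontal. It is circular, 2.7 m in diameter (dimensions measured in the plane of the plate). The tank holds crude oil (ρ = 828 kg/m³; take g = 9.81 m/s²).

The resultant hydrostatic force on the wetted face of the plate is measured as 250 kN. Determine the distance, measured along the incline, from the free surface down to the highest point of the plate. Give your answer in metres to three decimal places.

γ = ρg = 828 × 9.81 / 1000 = 8.12268 kN/m³.
A = π(1.35)² = 5.72555 m².
From F = γ·h_c·A, the centroid depth is h_c = 250/(8.12268 × 5.72555) = 5.37556 m.
Let θ = 72° be the plate's angle to the horizontal; measure y along the incline from where the plane meets the free surface. Vertical depth h = y·sinθ with sinθ = 0.951057.
Along the incline, y_c = h_c/sinθ = 5.37556/0.951057 = 5.6522 m.
The centroid is at the centre, 1.35 m below the top of the plate, so the highest point sits at y_top = 5.6522 − 1.35 = 4.3022 m along the incline.

y_top ≈ 4.302 m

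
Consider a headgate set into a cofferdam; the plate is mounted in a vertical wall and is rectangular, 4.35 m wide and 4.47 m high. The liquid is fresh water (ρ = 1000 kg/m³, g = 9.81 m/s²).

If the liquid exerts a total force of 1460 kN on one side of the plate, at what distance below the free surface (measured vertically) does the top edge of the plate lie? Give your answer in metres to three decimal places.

γ = ρg = 1000 × 9.81 = 9810 N/m³ = 9.81 kN/m³.
A = 4.35 × 4.47 = 19.4445 m².
From F = γ·h_c·A, the centroid depth is h_c = 1460/(9.81 × 19.4445) = 7.65398 m.
The centroid lies 4.47/2 = 2.235 m below the top edge, so the top edge sits at h_top = 7.65398 − 2.235 = 5.41898 m below the surface.

d_top ≈ 5.419 m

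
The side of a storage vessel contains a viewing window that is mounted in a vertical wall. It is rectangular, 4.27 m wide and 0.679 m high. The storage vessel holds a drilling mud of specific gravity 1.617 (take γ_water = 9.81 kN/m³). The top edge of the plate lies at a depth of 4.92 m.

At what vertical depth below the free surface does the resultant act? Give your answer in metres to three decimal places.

γ = 1.617 × 9.81 = 15.86277 kN/m³.
The centroid lies 0.679/2 = 0.3395 m below the top edge, so the centroid depth is h_c = 4.92 + 0.3395 = 5.2595 m.
A = 4.27 × 0.679 = 2.89933 m².
Resultant F = γ·h_c·A = 15.86277 × 5.2595 × 2.89933 = 241.892 kN.
I_c = b·h³/12 = 4.27 × 0.679³/12 = 0.111393 m⁴.
Centre of pressure: y_p = y_c + I_c/(y_c·A) = 5.2595 + 0.111393/(5.2595 × 2.89933) = 5.2595 + 0.00730493 = 5.2668 m along the plane.

h_p = 5.267 m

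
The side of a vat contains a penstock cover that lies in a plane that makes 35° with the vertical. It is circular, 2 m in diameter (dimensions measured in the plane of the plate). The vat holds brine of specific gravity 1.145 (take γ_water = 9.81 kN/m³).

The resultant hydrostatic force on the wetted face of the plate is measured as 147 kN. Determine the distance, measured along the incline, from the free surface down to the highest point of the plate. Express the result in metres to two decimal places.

γ = 1.145 × 9.81 = 11.23245 kN/m³.
A = π(1)² = 3.14159 m².
From F = γ·h_c·A, the centroid depth is h_c = 147/(11.23245 × 3.14159) = 4.16575 m.
The plate makes 35° with the vertical, i.e. θ = 90° − 35° = 55° to the horizontal. Measuring y along the incline from the free-surface line, vertical depth h = y·sinθ with sinθ = 0.819152.
Along the incline, y_c = h_c/sinθ = 4.16575/0.819152 = 5.08544 m.
The centroid is at the centre, 1 m below the top of the plate, so the highest point sits at y_top = 5.08544 − 1 = 4.08544 m along the incline.

y_top ≈ 4.09 m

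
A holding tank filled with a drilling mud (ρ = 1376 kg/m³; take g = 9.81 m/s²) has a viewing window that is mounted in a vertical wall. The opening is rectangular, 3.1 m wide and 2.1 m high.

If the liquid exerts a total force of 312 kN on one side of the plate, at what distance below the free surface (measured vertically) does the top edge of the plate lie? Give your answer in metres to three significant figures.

d_top ≈ 2.50 m

γ = ρg = 1376 × 9.81 / 1000 = 13.49856 kN/m³.
A = 3.1 × 2.1 = 6.51 m².
From F = γ·h_c·A, the centroid depth is h_c = 312/(13.49856 × 6.51) = 3.55047 m.
The centroid lies 2.1/2 = 1.05 m below the top edge, so the top edge sits at h_top = 3.55047 − 1.05 = 2.50047 m below the surface.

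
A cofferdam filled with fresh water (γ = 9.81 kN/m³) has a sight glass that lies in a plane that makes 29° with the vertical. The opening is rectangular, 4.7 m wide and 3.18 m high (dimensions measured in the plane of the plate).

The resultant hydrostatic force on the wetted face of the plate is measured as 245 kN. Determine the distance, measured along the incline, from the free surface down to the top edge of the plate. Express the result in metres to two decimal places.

γ = 9.81 kN/m³.
A = 4.7 × 3.18 = 14.946 m².
From F = γ·h_c·A, the centroid depth is h_c = 245/(9.81 × 14.946) = 1.67098 m.
The plate makes 29° with the vertical, i.e. θ = 90° − 29° = 61° to the horizontal. Measuring y along the incline from the free-surface line, vertical depth h = y·sinθ with sinθ = 0.874620.
Along the incline, y_c = h_c/sinθ = 1.67098/0.874620 = 1.91052 m.
The centroid lies 3.18/2 = 1.59 m below the top edge, so the top edge sits at y_top = 1.91052 − 1.59 = 0.32052 m along the incline.

y_top ≈ 0.32 m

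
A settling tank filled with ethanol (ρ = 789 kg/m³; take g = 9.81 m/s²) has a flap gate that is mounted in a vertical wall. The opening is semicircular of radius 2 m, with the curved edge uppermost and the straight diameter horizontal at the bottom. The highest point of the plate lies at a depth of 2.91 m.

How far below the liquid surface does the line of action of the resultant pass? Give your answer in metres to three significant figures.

h_p = 4.13 m

γ = ρg = 789 × 9.81 / 1000 = 7.74009 kN/m³.
The centroid lies 4r/(3π) = 0.848826 m above the diameter, so r − 4r/(3π) = 2 − 0.848826 = 1.15117 m below the topmost point, so the centroid depth is h_c = 2.91 + 1.15117 = 4.06117 m.
A = πr²/2 = π × 2²/2 = 6.28319 m².
Resultant F = γ·h_c·A = 7.74009 × 4.06117 × 6.28319 = 197.505 kN.
I_c = (π/8 − 8/(9π))·r⁴ = 0.109757 × 2⁴ = 1.75611 m⁴.
Centre of pressure: y_p = y_c + I_c/(y_c·A) = 4.06117 + 1.75611/(4.06117 × 6.28319) = 4.06117 + 0.0688209 = 4.12999 m along the plane.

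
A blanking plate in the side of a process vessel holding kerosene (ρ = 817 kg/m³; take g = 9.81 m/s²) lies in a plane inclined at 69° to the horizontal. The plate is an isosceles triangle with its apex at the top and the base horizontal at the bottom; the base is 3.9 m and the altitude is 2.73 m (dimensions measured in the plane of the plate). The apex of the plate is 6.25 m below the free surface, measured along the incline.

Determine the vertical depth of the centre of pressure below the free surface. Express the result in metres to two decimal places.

γ = ρg = 817 × 9.81 / 1000 = 8.01477 kN/m³.
Let θ = 69° be the plate's angle to the horizontal; measure y along the incline from where the plane meets the free surface. Vertical depth h = y·sinθ with sinθ = 0.933580.
With the apex up, the centroid sits 2h/3 = 2 × 2.73/3 = 1.82 m below the apex, so y_c = 6.25 + 1.82 = 8.07 m and h_c = 8.07 × 0.933580 = 7.53399 m.
A = ½ × 3.9 × 2.73 = 5.3235 m².
Resultant F = γ·h_c·A = 8.01477 × 7.53399 × 5.3235 = 321.45 kN.
I_c = b·h³/36 = 3.9 × 2.73³/36 = 2.2042 m⁴.
Centre of pressure: y_p = y_c + I_c/(y_c·A) = 8.07 + 2.2042/(8.07 × 5.3235) = 8.07 + 0.0513074 = 8.12131 m along the plane.
Vertically, h_p = y_p·sinθ = 8.12131 × 0.933580 = 7.58189 m.

h_p = 7.58 m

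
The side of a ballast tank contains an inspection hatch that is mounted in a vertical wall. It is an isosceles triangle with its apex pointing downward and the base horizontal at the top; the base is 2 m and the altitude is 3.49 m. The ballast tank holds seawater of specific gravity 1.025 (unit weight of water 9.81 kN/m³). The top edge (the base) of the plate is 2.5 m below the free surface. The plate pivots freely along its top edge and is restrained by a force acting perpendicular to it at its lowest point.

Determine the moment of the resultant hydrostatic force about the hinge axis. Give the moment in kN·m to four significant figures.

γ = 1.025 × 9.81 = 10.05525 kN/m³.
With the apex down, the centroid sits h/3 = 3.49/3 = 1.16333 m below the base (the top edge), so the centroid depth is h_c = 2.5 + 1.16333 = 3.66333 m.
A = ½ × 2 × 3.49 = 3.49 m².
Resultant F = γ·h_c·A = 10.05525 × 3.66333 × 3.49 = 128.557 kN.
I_c = b·h³/36 = 2 × 3.49³/36 = 2.36159 m⁴.
Centre of pressure: y_p = y_c + I_c/(y_c·A) = 3.66333 + 2.36159/(3.66333 × 3.49) = 3.66333 + 0.184715 = 3.84805 m along the plane.
The resultant acts 1.16333 + 0.184715 = 1.34804 m (along the plate) below the hinge at the top edge, so the moment about the hinge is M = F × 1.34804 = 128.557 × 1.34804 = 173.3 kN·m.

M ≈ 173.3 kN·m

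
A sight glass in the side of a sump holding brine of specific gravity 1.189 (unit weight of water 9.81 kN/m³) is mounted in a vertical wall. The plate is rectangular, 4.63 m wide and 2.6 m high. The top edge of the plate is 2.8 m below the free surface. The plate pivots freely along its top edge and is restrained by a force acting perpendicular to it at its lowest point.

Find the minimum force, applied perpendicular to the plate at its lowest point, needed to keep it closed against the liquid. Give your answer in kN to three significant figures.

P ≈ 318 kN

γ = 1.189 × 9.81 = 11.66409 kN/m³.
The centroid lies 2.6/2 = 1.3 m below the top edge, so the centroid depth is h_c = 2.8 + 1.3 = 4.1 m.
A = 4.63 × 2.6 = 12.038 m².
Resultant F = γ·h_c·A = 11.66409 × 4.1 × 12.038 = 575.69 kN.
I_c = b·h³/12 = 4.63 × 2.6³/12 = 6.78141 m⁴.
Centre of pressure: y_p = y_c + I_c/(y_c·A) = 4.1 + 6.78141/(4.1 × 12.038) = 4.1 + 0.137398 = 4.2374 m along the plane.
The resultant acts 1.3 + 0.137398 = 1.4374 m (along the plate) below the hinge at the top edge, so the moment about the hinge is M = F × 1.4374 = 575.69 × 1.4374 = 827.497 kN·m.
A normal force at the bottom, 2.6 m from the hinge, must supply this moment: P = 827.497/2.6 = 318.268 kN.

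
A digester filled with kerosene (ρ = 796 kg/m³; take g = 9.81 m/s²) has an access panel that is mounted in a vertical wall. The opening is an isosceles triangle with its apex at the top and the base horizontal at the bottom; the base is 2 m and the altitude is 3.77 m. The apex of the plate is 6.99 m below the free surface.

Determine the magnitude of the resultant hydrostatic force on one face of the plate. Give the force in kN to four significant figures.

γ = ρg = 796 × 9.81 / 1000 = 7.80876 kN/m³.
With the apex up, the centroid sits 2h/3 = 2 × 3.77/3 = 2.51333 m below the apex, so the centroid depth is h_c = 6.99 + 2.51333 = 9.50333 m.
A = ½ × 2 × 3.77 = 3.77 m².
Resultant F = γ·h_c·A = 7.80876 × 9.50333 × 3.77 = 279.769 kN.

F ≈ 279.8 kN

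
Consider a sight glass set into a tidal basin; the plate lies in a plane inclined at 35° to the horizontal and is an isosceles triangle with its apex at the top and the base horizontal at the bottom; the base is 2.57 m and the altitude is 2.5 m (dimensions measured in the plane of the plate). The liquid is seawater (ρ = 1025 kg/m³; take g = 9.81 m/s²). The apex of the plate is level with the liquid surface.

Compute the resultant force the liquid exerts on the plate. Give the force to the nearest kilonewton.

F ≈ 31 kN

γ = ρg = 1025 × 9.81 / 1000 = 10.05525 kN/m³.
Let θ = 35° be the plate's angle to the horizontal; measure y along the incline from where the plane meets the free surface. Vertical depth h = y·sinθ with sinθ = 0.573576.
With the apex up, the centroid sits 2h/3 = 2 × 2.5/3 = 1.66667 m below the apex, so y_c = 1.66667 m and h_c = 1.66667 × 0.573576 = 0.955962 m.
A = ½ × 2.57 × 2.5 = 3.2125 m².
Resultant F = γ·h_c·A = 10.05525 × 0.955962 × 3.2125 = 30.88 kN.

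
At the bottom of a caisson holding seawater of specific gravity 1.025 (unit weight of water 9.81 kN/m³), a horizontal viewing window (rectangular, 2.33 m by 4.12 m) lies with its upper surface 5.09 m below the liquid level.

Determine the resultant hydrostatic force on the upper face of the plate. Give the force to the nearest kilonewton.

F ≈ 491 kN

γ = 1.025 × 9.81 = 10.05525 kN/m³.
The plate is horizontal, so pressure is uniform at p = γ·h = 10.05525 × 5.09 = 51.1812 kN/m².
A = 2.33 × 4.12 = 9.5996 m².
F = p·A = 51.1812 × 9.5996 = 491.319 kN.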